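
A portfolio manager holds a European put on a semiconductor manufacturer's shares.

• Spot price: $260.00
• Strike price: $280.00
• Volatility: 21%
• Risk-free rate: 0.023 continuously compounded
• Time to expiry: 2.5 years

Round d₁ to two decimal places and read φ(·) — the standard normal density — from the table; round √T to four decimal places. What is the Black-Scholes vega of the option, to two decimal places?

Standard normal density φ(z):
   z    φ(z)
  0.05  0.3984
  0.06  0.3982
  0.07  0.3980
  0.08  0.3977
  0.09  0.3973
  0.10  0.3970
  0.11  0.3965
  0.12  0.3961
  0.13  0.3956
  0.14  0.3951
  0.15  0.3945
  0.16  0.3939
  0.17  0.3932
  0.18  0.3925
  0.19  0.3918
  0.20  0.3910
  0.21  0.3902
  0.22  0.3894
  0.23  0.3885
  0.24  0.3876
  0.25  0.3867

σ√T = 0.21·√2.5 = 0.3320
d₁ = [ln(260/280) + (0.023 + 0.21²/2)·2.5] / 0.3320 = [-0.0741 + 0.1126] / 0.3320 = 0.1160 which rounds to 0.12
√T = √2.5 = 1.5811
φ(d₁) = φ(0.12) = 0.3961
vega = S·φ(d₁)·√T = 260·0.3961·1.5811 = 162.8312
(The call has the same vega.)

162.83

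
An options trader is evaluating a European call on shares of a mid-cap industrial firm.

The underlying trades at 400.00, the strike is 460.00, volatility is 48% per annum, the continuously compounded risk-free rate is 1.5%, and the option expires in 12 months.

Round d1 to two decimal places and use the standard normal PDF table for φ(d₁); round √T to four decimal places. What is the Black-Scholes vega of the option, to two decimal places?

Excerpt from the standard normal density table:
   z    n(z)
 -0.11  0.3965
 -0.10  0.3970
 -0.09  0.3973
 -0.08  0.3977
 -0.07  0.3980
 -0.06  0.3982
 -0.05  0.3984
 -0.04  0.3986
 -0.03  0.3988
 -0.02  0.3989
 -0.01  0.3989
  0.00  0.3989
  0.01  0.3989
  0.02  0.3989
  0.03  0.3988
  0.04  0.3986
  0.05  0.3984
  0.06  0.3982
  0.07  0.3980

159.56

σ√T = 0.48·√1 = 0.4800
d₁ = [ln(400/460) + (0.015 + 0.48²/2)·1] / 0.4800 = [-0.1398 + 0.1302] / 0.4800 = -0.0199 → -0.02
√T = √1 = 1.0000
φ(d₁) = φ(-0.02) = 0.3989
vega = S·φ(d₁)·√T = 400·0.3989·1.0000 = 159.5600
(The put has the same vega.)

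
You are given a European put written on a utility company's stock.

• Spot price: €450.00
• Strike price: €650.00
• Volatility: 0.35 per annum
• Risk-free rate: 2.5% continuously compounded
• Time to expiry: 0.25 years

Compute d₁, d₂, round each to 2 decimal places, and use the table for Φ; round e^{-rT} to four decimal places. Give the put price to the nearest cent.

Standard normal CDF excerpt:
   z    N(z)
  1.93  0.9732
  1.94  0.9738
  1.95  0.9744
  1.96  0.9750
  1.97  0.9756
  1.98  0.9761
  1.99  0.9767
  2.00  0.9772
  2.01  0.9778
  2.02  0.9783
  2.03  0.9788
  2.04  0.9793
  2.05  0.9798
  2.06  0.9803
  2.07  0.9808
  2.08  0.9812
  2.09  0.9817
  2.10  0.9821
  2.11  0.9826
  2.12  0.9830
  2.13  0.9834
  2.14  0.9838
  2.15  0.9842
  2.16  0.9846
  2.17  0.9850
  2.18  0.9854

€196.52

σ√T = 0.35 × 0.5000 = 0.1750
ln(S/K) + (r + σ²/2)T = ln(450/650) + (0.025 + 0.35²/2)·0.25 = -0.3677 + 0.0216 = -0.3462
d₁ = -0.3462 / 0.1750 = -1.9781 → -1.98
d₂ = d₁ − σ√T = -1.9781 − 0.1750 = -2.1531 → -2.15
exp(−rT) = exp(−0.025·0.25) = 0.9938
N(−d₂) = N(2.15) = 0.9842;  N(−d₁) = N(1.98) = 0.9761
P = 650·0.9938·0.9842 − 450·0.9761 = 635.7637 − 439.2450 = 196.5187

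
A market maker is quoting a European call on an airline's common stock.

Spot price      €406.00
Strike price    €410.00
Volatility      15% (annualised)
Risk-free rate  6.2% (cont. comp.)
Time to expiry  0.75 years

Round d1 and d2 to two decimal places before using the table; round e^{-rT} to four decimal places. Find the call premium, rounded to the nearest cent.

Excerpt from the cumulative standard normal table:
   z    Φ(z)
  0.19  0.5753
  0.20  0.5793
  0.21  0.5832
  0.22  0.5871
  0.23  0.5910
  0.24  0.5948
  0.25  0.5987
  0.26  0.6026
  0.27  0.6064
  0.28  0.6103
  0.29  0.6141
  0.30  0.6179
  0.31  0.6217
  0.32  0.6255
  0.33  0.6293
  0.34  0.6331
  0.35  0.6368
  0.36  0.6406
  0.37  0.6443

σ√T = 0.15 × 0.8660 = 0.1299
ln(S/K) + (r + σ²/2)T = ln(406/410) + (0.062 + 0.15²/2)·0.75 = -0.0098 + 0.0549 = 0.0451
d₁ = 0.0451 / 0.1299 = 0.3474 ⇒ 0.35
d₂ = d₁ − σ√T = 0.3474 − 0.1299 = 0.2175 ⇒ 0.22
e^(−rT) = e^(−0.062·0.75) = 0.9546
N(d₁) = N(0.35) = 0.6368;  N(d₂) = N(0.22) = 0.5871
C = 406·0.6368 − 410·0.9546·0.5871 = 258.5408 − 229.7827 = 28.7581

€28.76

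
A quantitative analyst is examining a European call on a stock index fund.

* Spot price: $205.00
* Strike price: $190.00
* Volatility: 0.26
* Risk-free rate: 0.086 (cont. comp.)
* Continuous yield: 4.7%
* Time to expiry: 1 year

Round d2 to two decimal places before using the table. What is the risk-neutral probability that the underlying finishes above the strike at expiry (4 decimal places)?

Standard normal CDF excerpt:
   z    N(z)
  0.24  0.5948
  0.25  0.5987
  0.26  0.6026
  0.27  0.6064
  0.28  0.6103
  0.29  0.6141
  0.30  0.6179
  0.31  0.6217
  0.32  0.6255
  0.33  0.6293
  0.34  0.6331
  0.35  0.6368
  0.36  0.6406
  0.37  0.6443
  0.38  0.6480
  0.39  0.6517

0.6217

T = 1;  σ√T = 0.2600
d₁ = [ln(205/190) + (0.086 − 0.047 + ½·0.26²)·1] / (σ√T) = (0.0760 + 0.0728) / 0.2600 = 0.5723 → 0.57
d₂ = 0.5723 − 0.2600 = 0.3123 → 0.31
Pr(exercise) under Q = N(d₂) = 0.6217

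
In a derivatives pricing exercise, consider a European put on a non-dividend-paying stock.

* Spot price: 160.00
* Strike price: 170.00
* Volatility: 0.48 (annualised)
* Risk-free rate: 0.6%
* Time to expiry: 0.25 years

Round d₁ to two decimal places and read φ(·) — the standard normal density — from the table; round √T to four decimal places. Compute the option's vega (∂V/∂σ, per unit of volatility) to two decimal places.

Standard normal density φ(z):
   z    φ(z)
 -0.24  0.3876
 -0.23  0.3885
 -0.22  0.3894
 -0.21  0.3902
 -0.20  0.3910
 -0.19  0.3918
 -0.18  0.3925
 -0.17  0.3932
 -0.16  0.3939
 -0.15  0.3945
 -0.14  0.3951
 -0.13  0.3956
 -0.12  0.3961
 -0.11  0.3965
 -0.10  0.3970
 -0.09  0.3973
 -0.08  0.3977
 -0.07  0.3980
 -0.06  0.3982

σ√T = 0.48·√0.25 = 0.2400
d₁ = [ln(160/170) + (0.006 + ½·0.48²)·0.25] / (σ√T) = (-0.0606 + 0.0303) / 0.2400 = -0.1264 ≈ -0.13
√T = √0.25 = 0.5000
φ(d₁) = φ(-0.13) = 0.3956
vega = S·φ(d₁)·√T = 160·0.3956·0.5000 = 31.6480

31.65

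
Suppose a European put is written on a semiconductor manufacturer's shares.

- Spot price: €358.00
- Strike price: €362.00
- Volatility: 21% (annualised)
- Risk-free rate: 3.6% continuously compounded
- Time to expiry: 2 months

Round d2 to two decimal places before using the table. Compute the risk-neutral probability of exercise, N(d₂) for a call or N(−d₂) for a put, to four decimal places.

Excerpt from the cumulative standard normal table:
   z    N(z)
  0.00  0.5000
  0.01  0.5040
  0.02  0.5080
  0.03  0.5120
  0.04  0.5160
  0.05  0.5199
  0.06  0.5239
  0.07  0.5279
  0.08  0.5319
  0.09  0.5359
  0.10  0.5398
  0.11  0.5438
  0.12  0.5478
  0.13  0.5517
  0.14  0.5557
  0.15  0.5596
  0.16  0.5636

σ√T = 0.21 × 0.4082 = 0.0857
d₁ = [ln(358/362) + (0.036 + 0.21²/2)·0.1667] / 0.0857 = [-0.0111 + 0.0097] / 0.0857 = -0.0168 which rounds to -0.02
d₂ = d₁ − σ√T = -0.0168 − 0.0857 = -0.1025 which rounds to -0.10
Pr(exercise) under Q = N(−d₂) = N(0.10) = 0.5398

0.5398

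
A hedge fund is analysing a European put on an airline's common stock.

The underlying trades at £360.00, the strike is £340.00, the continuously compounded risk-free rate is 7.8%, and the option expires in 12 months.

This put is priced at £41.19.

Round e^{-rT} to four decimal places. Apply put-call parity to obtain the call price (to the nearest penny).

£86.69

e^(−rT) = e^(−0.078·1) = 0.9250
Put-call parity: C − P = S − K·e^(−rT) = 360 − 340·0.9250 = 360 − 314.5000 = 45.5000
C = P + (C − P) = 41.19 + (45.5000) = 86.6900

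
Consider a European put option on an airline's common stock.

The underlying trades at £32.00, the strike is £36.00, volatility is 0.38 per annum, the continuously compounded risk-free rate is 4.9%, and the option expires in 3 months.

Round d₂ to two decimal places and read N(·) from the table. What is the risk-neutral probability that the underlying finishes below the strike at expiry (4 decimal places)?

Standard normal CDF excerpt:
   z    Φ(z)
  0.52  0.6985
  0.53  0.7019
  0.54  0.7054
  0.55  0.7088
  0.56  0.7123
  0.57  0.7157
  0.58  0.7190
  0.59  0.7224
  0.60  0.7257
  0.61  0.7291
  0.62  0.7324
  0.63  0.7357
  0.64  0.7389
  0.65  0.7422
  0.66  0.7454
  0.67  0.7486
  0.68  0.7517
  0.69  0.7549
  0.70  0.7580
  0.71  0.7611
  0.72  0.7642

0.7422

σ√T = 0.38·√0.25 = 0.1900
ln(S/K) + (r + σ²/2)T = ln(32/36) + (0.049 + 0.38²/2)·0.25 = -0.1178 + 0.0303 = -0.0875
d₁ = -0.0875 / 0.1900 = -0.4604 → -0.46
d₂ = d₁ − σ√T = -0.4604 − 0.1900 = -0.6504 → -0.65
Risk-neutral Pr[S_T < K] = N(−d₂) = N(0.65) = 0.7422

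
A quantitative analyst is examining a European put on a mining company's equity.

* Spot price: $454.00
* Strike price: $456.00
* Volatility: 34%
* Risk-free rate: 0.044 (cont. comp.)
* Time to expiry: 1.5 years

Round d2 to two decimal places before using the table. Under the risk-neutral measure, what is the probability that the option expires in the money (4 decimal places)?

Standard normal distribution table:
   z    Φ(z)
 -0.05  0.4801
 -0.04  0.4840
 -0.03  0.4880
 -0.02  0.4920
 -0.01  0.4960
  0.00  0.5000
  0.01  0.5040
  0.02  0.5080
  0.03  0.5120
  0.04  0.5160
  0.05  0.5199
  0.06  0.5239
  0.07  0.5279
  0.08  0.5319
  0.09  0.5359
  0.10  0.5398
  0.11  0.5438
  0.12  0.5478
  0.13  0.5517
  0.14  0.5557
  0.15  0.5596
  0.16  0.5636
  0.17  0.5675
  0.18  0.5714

0.5239

σ√T = 0.34 × 1.2247 = 0.4164
d₁ = [ln(454/456) + (0.044 + 0.34²/2)·1.5] / 0.4164 = [-0.0044 + 0.1527] / 0.4164 = 0.3561 which rounds to 0.36
d₂ = d₁ − σ√T = 0.3561 − 0.4164 = -0.0603 which rounds to -0.06
Pr(exercise) under Q = N(−d₂) = N(0.06) = 0.5239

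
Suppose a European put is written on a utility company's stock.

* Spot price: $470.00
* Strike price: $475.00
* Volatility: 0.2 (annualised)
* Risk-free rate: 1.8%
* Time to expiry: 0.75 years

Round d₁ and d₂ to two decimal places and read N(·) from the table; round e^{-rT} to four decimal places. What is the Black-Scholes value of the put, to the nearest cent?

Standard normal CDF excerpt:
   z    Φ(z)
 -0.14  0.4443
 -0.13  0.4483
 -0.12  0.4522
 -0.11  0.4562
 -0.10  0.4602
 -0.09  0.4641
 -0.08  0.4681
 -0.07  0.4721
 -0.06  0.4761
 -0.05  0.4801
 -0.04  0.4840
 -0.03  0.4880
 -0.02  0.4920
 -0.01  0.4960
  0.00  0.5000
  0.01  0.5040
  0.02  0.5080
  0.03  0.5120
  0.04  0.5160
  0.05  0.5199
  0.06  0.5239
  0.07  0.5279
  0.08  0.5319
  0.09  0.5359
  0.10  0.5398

σ√T = 0.2·√0.75 = 0.1732
ln(S/K) + (r + σ²/2)T = ln(470/475) + (0.018 + 0.2²/2)·0.75 = -0.0106 + 0.0285 = 0.0179
d₁ = 0.0179 / 0.1732 = 0.1034 which rounds to 0.10
d₂ = d₁ − σ√T = 0.1034 − 0.1732 = -0.0698 which rounds to -0.07
e^(−rT) = e^(−0.018·0.75) = 0.9866
P = 475·0.9866·N(0.07) − 470·N(-0.10) = 475·0.9866·0.5279 − 470·0.4602 = 247.3924 − 216.2940 = 31.0984

$31.10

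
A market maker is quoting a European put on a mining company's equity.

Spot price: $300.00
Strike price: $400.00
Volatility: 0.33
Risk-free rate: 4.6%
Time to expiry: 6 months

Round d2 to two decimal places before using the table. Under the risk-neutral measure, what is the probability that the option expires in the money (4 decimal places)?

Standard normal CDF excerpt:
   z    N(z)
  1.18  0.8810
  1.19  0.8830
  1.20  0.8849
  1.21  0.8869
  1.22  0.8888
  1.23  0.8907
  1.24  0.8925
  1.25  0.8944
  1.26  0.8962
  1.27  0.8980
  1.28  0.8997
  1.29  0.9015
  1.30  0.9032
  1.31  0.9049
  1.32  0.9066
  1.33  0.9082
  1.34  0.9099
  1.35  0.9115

0.8944

σ√T = 0.33 × 0.7071 = 0.2333
ln(S/K) + (r + σ²/2)T = ln(300/400) + (0.046 + 0.33²/2)·0.5 = -0.2877 + 0.0502 = -0.2375
d₁ = -0.2375 / 0.2333 = -1.0176 ⇒ -1.02
d₂ = d₁ − σ√T = -1.0176 − 0.2333 = -1.2510 ⇒ -1.25
Risk-neutral Pr[S_T < K] = N(−d₂) = N(1.25) = 0.8944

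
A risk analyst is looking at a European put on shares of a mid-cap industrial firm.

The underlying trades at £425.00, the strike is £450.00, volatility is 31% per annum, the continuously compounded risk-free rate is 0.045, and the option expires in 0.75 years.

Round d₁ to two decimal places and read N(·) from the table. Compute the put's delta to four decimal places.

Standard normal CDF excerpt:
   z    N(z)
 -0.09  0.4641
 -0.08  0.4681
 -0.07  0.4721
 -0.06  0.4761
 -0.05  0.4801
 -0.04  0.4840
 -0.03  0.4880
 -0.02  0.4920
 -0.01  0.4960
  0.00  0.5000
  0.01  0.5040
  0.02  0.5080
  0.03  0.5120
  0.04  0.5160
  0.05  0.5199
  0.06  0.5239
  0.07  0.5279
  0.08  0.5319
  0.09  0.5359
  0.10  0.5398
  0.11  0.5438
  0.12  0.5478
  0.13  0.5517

T = 0.75;  σ√T = 0.2685
d₁ = [ln(425/450) + (0.045 + ½·0.31²)·0.75] / (σ√T) = (-0.0572 + 0.0698) / 0.2685 = 0.0470 which rounds to 0.05
N(d₁) = N(0.05) = 0.5199
Δ_put = N(d₁) − 1 = 0.5199 − 1 = -0.4801

-0.4801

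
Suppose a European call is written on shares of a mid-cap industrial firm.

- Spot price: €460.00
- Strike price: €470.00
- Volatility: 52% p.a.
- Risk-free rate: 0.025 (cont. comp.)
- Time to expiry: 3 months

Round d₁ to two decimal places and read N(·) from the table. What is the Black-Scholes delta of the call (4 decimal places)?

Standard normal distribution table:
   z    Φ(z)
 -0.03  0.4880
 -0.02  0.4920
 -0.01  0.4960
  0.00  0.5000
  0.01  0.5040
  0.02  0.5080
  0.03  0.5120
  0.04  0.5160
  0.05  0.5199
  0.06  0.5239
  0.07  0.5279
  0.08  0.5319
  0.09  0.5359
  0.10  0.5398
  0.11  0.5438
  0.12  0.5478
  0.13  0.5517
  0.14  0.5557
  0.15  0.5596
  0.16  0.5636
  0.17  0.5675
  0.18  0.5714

σ√T = 0.52 × 0.5000 = 0.2600
ln(S/K) + (r + σ²/2)T = ln(460/470) + (0.025 + 0.52²/2)·0.25 = -0.0215 + 0.0401 = 0.0185
d₁ = 0.0185 / 0.2600 = 0.0713 which rounds to 0.07
N(d₁) = N(0.07) = 0.5279
Δ_call = N(d₁) = 0.5279

0.5279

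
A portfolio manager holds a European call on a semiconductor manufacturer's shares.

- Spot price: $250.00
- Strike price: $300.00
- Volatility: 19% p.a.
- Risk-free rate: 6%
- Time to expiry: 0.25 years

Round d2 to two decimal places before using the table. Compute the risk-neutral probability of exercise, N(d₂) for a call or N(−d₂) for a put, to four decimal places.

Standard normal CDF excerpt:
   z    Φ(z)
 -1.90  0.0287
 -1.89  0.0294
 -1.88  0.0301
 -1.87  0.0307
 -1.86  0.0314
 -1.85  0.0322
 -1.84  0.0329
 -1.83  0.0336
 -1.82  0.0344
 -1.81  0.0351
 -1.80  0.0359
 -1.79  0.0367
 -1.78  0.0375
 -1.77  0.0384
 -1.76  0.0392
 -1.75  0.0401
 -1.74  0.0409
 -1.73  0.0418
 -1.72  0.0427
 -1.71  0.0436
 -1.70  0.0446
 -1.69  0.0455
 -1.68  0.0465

σ√T = 0.19 × 0.5000 = 0.0950
d₁ = [ln(250/300) + (0.06 + 0.19²/2)·0.25] / 0.0950 = [-0.1823 + 0.0195] / 0.0950 = -1.7138 → -1.71
d₂ = d₁ − σ√T = -1.7138 − 0.0950 = -1.8088 → -1.81
Pr(exercise) under Q = N(d₂) = 0.0351

0.0351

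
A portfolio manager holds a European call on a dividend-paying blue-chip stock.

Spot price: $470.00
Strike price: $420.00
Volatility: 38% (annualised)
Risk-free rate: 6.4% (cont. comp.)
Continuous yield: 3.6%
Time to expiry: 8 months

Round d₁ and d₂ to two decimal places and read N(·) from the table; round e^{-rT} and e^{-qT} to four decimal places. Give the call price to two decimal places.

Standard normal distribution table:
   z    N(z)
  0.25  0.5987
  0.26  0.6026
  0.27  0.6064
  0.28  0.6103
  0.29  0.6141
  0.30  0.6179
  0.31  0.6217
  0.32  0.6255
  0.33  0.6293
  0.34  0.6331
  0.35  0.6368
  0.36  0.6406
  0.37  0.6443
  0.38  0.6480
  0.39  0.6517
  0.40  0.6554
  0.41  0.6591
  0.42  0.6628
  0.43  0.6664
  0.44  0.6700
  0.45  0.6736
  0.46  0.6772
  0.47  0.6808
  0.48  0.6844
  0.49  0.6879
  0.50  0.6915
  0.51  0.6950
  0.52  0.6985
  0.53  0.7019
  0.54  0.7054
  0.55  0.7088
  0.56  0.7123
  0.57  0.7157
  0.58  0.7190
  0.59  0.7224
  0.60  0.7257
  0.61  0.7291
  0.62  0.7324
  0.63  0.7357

$85.88

σ√T = 0.38·√0.6667 = 0.3103
d₁ = [ln(470/420) + (0.064 − 0.036 + 0.38²/2)·0.6667] / 0.3103 = [0.1125 + 0.0668] / 0.3103 = 0.5778 which rounds to 0.58
d₂ = d₁ − σ√T = 0.5778 − 0.3103 = 0.2675 which rounds to 0.27
e^(−qT) = e^(−0.036·0.6667) = 0.9763;  e^(−rT) = e^(−0.064·0.6667) = 0.9582
C = 470·0.9763·N(0.58) − 420·0.9582·N(0.27) = 470·0.9763·0.7190 − 420·0.9582·0.6064 = 329.9211 − 244.0420 = 85.8790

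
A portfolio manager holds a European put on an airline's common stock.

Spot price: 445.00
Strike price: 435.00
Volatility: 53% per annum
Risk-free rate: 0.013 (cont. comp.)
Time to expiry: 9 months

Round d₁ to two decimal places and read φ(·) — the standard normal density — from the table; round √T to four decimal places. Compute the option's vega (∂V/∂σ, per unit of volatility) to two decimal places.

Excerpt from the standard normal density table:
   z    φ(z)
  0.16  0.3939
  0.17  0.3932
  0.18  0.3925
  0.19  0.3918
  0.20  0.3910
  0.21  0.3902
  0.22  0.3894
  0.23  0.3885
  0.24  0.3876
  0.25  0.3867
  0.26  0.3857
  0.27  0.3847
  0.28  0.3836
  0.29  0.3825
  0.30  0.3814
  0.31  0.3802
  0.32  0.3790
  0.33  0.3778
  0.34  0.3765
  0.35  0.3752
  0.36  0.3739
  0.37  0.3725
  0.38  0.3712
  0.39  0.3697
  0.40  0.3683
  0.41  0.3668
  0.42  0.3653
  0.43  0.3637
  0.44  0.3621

σ√T = 0.53 × 0.8660 = 0.4590
d₁ = [ln(445/435) + (0.013 + ½·0.53²)·0.75] / (σ√T) = (0.0227 + 0.1151) / 0.4590 = 0.3003 ≈ 0.30
√T = √0.75 = 0.8660
φ(d₁) = φ(0.30) = 0.3814
vega = S·φ(d₁)·√T = 445·0.3814·0.8660 = 146.9801

146.98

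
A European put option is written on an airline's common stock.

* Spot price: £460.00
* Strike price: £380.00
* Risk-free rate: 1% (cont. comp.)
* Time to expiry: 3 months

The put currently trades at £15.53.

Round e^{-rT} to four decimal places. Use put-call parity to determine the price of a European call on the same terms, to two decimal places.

£96.48

exp(−rT) = exp(−0.01·0.25) = 0.9975
Put-call parity: C − P = S − K·e^(−rT) = 460 − 380·0.9975 = 460 − 379.0500 = 80.9500
C = P + (C − P) = 15.53 + (80.9500) = 96.4800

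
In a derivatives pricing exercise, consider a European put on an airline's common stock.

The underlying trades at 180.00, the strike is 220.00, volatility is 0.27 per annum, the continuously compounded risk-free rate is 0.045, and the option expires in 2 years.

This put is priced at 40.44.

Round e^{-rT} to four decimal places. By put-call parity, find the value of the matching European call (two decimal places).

19.38

e^(−rT) = e^(−0.045·2) = 0.9139
Put-call parity: C − P = S − K·e^(−rT) = 180 − 220·0.9139 = 180 − 201.0580 = -21.0580
C = P + (C − P) = 40.44 + (-21.0580) = 19.3820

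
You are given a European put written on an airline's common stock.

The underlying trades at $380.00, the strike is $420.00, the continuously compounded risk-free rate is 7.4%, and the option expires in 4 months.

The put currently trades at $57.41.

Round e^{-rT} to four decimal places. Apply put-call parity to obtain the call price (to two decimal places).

$27.66

exp(−rT) = exp(−0.074·0.3333) = 0.9756
Put-call parity: C − P = S − K·e^(−rT) = 380 − 420·0.9756 = 380 − 409.7520 = -29.7520
C = P + (C − P) = 57.41 + (-29.7520) = 27.6580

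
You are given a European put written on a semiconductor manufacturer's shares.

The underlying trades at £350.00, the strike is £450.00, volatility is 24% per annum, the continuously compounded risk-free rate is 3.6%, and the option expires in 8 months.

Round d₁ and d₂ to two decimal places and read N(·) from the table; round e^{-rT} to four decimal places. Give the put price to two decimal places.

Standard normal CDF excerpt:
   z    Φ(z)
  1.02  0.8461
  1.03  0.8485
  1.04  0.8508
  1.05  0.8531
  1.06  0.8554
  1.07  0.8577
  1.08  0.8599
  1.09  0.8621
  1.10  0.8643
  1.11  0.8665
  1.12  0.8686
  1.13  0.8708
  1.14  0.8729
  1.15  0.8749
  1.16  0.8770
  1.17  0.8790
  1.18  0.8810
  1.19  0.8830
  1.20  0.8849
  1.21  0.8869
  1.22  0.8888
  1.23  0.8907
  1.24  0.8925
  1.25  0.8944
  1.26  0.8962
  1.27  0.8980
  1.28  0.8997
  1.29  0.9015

T = 0.6667;  σ√T = 0.1960
d₁ = [ln(350/450) + (0.036 + 0.24²/2)·0.6667] / 0.1960 = [-0.2513 + 0.0432] / 0.1960 = -1.0620 which rounds to -1.06
d₂ = d₁ − σ√T = -1.0620 − 0.1960 = -1.2580 which rounds to -1.26
exp(−rT) = exp(−0.036·0.6667) = 0.9763
N(−d₂) = N(1.26) = 0.8962;  N(−d₁) = N(1.06) = 0.8554
P = 450·0.9763·0.8962 − 350·0.8554 = 393.7320 − 299.3900 = 94.3420

£94.34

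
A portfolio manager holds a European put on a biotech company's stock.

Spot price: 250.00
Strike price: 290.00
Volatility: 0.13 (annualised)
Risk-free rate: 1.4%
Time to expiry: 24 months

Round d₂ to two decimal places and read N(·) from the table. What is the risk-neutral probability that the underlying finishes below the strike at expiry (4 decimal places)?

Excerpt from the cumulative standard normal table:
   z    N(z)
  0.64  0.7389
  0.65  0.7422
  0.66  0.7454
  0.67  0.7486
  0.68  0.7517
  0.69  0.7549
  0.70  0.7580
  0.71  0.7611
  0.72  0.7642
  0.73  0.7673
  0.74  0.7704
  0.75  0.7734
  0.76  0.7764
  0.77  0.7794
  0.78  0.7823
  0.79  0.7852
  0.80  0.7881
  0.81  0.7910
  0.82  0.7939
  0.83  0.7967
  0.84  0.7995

σ√T = 0.13 × 1.4142 = 0.1838
d₁ = [ln(250/290) + (0.014 + 0.13²/2)·2] / 0.1838 = [-0.1484 + 0.0449] / 0.1838 = -0.5631 ≈ -0.56
d₂ = d₁ − σ√T = -0.5631 − 0.1838 = -0.7469 ≈ -0.75
Risk-neutral Pr[S_T < K] = N(−d₂) = N(0.75) = 0.7734

0.7734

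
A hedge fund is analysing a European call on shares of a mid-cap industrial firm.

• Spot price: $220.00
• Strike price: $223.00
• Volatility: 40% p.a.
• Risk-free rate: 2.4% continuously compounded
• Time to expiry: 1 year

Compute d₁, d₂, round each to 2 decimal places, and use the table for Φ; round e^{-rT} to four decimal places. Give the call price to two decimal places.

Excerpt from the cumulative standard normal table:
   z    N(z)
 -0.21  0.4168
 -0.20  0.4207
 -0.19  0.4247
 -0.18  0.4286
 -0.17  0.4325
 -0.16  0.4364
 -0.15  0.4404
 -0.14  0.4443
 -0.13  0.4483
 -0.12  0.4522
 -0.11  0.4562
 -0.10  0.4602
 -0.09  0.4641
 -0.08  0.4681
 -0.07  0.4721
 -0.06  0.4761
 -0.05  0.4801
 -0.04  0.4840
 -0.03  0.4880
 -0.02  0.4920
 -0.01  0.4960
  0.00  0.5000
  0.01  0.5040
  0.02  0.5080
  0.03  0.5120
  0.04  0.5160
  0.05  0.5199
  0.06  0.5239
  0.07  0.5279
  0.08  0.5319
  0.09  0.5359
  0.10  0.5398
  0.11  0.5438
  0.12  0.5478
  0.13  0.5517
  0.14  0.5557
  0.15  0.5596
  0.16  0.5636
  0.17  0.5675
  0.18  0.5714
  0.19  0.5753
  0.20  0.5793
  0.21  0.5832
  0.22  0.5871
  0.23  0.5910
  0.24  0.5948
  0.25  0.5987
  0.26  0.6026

$35.86

σ√T = 0.4·√1 = 0.4000
d₁ = [ln(220/223) + (0.024 + 0.4²/2)·1] / 0.4000 = [-0.0135 + 0.1040] / 0.4000 = 0.2261 which rounds to 0.23
d₂ = d₁ − σ√T = 0.2261 − 0.4000 = -0.1739 which rounds to -0.17
exp(−rT) = exp(−0.024·1) = 0.9763
N(d₁) = N(0.23) = 0.5910;  N(d₂) = N(-0.17) = 0.4325
C = 220·0.5910 − 223·0.9763·0.4325 = 130.0200 − 94.1617 = 35.8583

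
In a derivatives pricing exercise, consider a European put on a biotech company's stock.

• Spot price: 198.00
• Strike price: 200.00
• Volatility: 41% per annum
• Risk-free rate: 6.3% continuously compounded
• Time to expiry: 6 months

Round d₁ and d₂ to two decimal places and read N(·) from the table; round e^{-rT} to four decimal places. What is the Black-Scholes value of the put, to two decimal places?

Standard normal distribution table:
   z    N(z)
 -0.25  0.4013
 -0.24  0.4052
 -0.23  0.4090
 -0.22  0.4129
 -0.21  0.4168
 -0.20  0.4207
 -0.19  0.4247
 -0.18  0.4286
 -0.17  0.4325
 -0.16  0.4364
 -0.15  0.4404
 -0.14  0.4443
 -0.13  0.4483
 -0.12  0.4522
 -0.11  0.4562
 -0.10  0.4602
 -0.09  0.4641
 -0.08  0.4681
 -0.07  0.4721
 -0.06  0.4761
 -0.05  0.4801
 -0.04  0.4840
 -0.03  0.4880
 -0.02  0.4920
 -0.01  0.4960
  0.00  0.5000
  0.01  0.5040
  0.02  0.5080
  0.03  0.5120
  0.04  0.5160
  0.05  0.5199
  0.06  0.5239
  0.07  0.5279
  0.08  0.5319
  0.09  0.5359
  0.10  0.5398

20.55

T = 0.5;  σ√T = 0.2899
ln(S/K) + (r + σ²/2)T = ln(198/200) + (0.063 + 0.41²/2)·0.5 = -0.0101 + 0.0735 = 0.0635
d₁ = 0.0635 / 0.2899 = 0.2189 ⇒ 0.22
d₂ = d₁ − σ√T = 0.2189 − 0.2899 = -0.0710 ⇒ -0.07
exp(−rT) = exp(−0.063·0.5) = 0.9690
P = 200·0.9690·N(0.07) − 198·N(-0.22) = 200·0.9690·0.5279 − 198·0.4129 = 102.3070 − 81.7542 = 20.5528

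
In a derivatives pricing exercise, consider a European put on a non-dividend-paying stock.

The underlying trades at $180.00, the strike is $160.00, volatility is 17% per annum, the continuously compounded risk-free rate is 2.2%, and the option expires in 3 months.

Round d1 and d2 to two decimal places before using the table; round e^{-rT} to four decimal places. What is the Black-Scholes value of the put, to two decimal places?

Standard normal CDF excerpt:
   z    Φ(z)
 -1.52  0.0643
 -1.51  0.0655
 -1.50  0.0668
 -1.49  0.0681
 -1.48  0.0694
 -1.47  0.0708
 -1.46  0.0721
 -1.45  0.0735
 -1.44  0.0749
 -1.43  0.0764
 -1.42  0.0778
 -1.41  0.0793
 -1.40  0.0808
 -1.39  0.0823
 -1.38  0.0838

$0.36

σ√T = 0.17·√0.25 = 0.0850
d₁ = [ln(180/160) + (0.022 + 0.17²/2)·0.25] / 0.0850 = [0.1178 + 0.0091] / 0.0850 = 1.4929 ≈ 1.49
d₂ = d₁ − σ√T = 1.4929 − 0.0850 = 1.4079 ≈ 1.41
exp(−rT) = exp(−0.022·0.25) = 0.9945
N(−d₂) = N(-1.41) = 0.0793;  N(−d₁) = N(-1.49) = 0.0681
P = 160·0.9945·0.0793 − 180·0.0681 = 12.6182 − 12.2580 = 0.3602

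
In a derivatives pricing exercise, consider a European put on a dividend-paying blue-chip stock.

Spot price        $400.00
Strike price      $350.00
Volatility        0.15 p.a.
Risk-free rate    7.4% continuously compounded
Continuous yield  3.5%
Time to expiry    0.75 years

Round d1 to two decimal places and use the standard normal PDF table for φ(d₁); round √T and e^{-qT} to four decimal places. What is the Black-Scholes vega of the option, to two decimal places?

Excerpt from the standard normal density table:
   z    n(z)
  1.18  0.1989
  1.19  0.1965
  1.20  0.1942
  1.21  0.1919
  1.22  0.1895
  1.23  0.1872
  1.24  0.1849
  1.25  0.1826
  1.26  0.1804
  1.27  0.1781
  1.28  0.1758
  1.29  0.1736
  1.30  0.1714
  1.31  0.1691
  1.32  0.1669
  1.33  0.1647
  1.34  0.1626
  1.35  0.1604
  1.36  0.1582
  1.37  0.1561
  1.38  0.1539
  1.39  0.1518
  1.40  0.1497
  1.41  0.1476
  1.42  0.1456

56.32

σ√T = 0.15·√0.75 = 0.1299
ln(S/K) + (r − q + σ²/2)T = ln(400/350) + (0.074 − 0.035 + 0.15²/2)·0.75 = 0.1335 + 0.0377 = 0.1712
d₁ = 0.1712 / 0.1299 = 1.3180 ≈ 1.32
√T = √0.75 = 0.8660
φ(d₁) = φ(1.32) = 0.1669
exp(−qT) = exp(−0.035·0.75) = 0.9741
vega = S·exp(−qT)·φ(d₁)·√T = 400·0.9741·0.1669·0.8660 = 56.3168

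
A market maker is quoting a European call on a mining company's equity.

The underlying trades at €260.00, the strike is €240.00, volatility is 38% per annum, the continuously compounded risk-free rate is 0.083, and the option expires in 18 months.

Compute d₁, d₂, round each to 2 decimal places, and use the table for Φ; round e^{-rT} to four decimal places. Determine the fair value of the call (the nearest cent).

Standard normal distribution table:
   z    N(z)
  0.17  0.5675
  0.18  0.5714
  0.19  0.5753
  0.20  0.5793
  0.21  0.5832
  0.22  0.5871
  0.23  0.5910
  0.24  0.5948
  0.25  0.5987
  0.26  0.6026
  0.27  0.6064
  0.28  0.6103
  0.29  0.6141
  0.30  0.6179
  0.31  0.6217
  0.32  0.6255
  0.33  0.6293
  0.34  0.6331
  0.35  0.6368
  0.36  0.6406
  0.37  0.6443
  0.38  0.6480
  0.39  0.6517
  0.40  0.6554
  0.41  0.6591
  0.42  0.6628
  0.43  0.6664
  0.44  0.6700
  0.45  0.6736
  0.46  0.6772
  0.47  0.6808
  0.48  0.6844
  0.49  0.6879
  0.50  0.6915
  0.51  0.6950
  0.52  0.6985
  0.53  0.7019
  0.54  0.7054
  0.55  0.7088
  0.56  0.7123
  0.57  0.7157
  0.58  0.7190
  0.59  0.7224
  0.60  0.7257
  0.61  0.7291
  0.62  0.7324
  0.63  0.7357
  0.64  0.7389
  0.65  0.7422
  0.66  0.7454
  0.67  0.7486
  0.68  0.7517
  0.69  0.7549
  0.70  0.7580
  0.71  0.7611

€71.06

σ√T = 0.38·√1.5 = 0.4654
d₁ = [ln(260/240) + (0.083 + 0.38²/2)·1.5] / 0.4654 = [0.0800 + 0.2328] / 0.4654 = 0.6722 which rounds to 0.67
d₂ = d₁ − σ√T = 0.6722 − 0.4654 = 0.2068 which rounds to 0.21
exp(−rT) = exp(−0.083·1.5) = 0.8829
N(d₁) = N(0.67) = 0.7486;  N(d₂) = N(0.21) = 0.5832
C = 260·0.7486 − 240·0.8829·0.5832 = 194.6360 − 123.5777 = 71.0583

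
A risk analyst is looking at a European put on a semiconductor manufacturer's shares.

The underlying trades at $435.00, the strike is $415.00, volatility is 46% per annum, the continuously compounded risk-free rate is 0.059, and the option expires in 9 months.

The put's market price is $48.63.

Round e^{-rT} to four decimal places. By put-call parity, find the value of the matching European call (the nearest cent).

$86.60

e^(−rT) = e^(−0.059·0.75) = 0.9567
Put-call parity: C − P = S − K·e^(−rT) = 435 − 415·0.9567 = 435 − 397.0305 = 37.9695
C = P + (C − P) = 48.63 + (37.9695) = 86.5995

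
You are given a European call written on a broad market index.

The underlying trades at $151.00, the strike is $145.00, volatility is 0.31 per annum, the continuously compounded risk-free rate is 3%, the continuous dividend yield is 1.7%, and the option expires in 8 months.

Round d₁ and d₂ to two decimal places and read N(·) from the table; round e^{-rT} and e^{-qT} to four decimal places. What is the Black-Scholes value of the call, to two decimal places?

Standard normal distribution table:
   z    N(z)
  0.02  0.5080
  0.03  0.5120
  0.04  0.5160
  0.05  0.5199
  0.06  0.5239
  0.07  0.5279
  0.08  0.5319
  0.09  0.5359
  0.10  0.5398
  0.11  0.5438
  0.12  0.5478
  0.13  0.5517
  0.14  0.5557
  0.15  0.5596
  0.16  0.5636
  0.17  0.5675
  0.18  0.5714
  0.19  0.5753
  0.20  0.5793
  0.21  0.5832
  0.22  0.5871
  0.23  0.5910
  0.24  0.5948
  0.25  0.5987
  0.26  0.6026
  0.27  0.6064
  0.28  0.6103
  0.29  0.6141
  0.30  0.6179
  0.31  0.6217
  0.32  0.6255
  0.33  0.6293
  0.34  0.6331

$18.35

T = 0.6667;  σ√T = 0.2531
d₁ = [ln(151/145) + (0.03 − 0.017 + 0.31²/2)·0.6667] / 0.2531 = [0.0405 + 0.0407] / 0.2531 = 0.3210 ⇒ 0.32
d₂ = d₁ − σ√T = 0.3210 − 0.2531 = 0.0679 ⇒ 0.07
e^(−qT) = e^(−0.017·0.6667) = 0.9887;  e^(−rT) = e^(−0.03·0.6667) = 0.9802
N(d₁) = N(0.32) = 0.6255;  N(d₂) = N(0.07) = 0.5279
C = 151·0.9887·0.6255 − 145·0.9802·0.5279 = 93.3832 − 75.0299 = 18.3533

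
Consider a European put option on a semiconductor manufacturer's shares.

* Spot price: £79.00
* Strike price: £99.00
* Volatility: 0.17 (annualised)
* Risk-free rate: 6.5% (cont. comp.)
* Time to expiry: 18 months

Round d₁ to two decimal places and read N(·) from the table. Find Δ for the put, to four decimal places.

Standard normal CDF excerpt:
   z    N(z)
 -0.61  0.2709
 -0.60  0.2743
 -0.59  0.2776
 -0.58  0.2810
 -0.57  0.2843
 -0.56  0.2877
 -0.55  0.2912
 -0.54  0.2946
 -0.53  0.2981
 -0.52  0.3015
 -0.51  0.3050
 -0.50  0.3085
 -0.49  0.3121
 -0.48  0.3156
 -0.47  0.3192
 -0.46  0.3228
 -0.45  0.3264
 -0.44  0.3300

σ√T = 0.17·√1.5 = 0.2082
d₁ = [ln(79/99) + (0.065 + 0.17²/2)·1.5] / 0.2082 = [-0.2257 + 0.1192] / 0.2082 = -0.5115 ⇒ -0.51
N(d₁) = N(-0.51) = 0.3050
Δ_put = N(d₁) − 1 = 0.3050 − 1 = -0.6950

-0.6950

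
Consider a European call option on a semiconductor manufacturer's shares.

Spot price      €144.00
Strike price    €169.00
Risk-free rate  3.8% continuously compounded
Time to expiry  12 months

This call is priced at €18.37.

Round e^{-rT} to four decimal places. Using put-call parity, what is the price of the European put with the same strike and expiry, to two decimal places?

€37.07

exp(−rT) = exp(−0.038·1) = 0.9627
Put-call parity: C − P = S − K·e^(−rT) = 144 − 169·0.9627 = 144 − 162.6963 = -18.6963
P = C − (C − P) = 18.37 − (-18.6963) = 37.0663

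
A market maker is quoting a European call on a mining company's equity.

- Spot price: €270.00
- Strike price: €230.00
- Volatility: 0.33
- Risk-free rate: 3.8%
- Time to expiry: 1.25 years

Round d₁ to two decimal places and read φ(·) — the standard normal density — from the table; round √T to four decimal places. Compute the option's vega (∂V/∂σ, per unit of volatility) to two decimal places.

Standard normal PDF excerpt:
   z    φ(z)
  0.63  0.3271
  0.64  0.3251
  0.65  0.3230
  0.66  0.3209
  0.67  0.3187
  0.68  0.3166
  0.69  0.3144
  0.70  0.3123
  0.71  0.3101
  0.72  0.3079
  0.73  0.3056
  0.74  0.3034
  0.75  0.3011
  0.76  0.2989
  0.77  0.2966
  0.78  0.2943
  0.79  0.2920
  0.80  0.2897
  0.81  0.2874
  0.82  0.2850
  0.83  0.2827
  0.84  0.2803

90.89

T = 1.25;  σ√T = 0.3690
d₁ = [ln(270/230) + (0.038 + ½·0.33²)·1.25] / (σ√T) = (0.1603 + 0.1156) / 0.3690 = 0.7478 ≈ 0.75
√T = √1.25 = 1.1180
φ(d₁) = φ(0.75) = 0.3011
vega = S·φ(d₁)·√T = 270·0.3011·1.1180 = 90.8900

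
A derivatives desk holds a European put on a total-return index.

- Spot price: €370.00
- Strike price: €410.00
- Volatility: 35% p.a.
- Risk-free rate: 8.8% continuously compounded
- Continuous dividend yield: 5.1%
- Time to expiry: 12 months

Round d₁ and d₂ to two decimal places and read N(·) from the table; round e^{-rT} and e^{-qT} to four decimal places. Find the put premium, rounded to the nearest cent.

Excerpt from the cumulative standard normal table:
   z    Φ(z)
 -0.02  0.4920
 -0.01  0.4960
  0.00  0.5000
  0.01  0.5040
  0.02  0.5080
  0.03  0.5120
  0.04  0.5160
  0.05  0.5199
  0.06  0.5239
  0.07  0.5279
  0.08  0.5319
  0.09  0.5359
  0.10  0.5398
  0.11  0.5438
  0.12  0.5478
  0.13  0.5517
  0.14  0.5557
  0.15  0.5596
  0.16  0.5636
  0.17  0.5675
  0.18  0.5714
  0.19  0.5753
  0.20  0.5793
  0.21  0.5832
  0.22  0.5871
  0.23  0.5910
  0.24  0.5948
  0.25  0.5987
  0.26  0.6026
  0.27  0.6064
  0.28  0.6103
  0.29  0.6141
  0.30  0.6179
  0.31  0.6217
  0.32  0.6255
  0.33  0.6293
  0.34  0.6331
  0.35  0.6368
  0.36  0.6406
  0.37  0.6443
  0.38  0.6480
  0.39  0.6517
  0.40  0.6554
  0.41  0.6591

€63.32

σ√T = 0.35·√1 = 0.3500
d₁ = [ln(370/410) + (0.088 − 0.051 + 0.35²/2)·1] / 0.3500 = [-0.1027 + 0.0982] / 0.3500 = -0.0126 ≈ -0.01
d₂ = d₁ − σ√T = -0.0126 − 0.3500 = -0.3626 ≈ -0.36
e^(−qT) = e^(−0.051·1) = 0.9503;  e^(−rT) = e^(−0.088·1) = 0.9158
P = 410·0.9158·N(0.36) − 370·0.9503·N(0.01) = 410·0.9158·0.6406 − 370·0.9503·0.5040 = 240.5312 − 177.2119 = 63.3193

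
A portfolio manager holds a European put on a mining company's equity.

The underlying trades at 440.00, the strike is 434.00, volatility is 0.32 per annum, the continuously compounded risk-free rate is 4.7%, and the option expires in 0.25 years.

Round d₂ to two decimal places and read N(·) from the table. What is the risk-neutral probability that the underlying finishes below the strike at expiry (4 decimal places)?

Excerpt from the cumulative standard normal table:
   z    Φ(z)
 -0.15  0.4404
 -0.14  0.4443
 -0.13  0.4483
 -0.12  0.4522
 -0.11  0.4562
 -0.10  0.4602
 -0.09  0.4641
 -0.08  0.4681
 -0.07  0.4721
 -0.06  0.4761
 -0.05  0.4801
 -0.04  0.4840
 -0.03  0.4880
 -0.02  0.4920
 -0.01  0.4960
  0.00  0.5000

σ√T = 0.32 × 0.5000 = 0.1600
d₁ = [ln(440/434) + (0.047 + 0.32²/2)·0.25] / 0.1600 = [0.0137 + 0.0246] / 0.1600 = 0.2393 which rounds to 0.24
d₂ = d₁ − σ√T = 0.2393 − 0.1600 = 0.0793 which rounds to 0.08
Pr(exercise) under Q = N(−d₂) = N(-0.08) = 0.4681

0.4681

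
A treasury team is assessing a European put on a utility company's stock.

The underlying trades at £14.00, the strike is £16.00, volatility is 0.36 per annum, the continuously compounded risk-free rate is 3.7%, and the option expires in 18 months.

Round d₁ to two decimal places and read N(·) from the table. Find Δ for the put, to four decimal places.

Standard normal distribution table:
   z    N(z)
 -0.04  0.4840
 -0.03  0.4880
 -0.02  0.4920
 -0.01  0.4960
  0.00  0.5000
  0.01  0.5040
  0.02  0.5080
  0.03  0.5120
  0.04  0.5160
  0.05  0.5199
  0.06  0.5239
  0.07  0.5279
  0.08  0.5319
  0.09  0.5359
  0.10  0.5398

σ√T = 0.36 × 1.2247 = 0.4409
ln(S/K) + (r + σ²/2)T = ln(14/16) + (0.037 + 0.36²/2)·1.5 = -0.1335 + 0.1527 = 0.0192
d₁ = 0.0192 / 0.4409 = 0.0435 → 0.04
N(d₁) = N(0.04) = 0.5160
Δ_put = N(d₁) − 1 = 0.5160 − 1 = -0.4840

-0.4840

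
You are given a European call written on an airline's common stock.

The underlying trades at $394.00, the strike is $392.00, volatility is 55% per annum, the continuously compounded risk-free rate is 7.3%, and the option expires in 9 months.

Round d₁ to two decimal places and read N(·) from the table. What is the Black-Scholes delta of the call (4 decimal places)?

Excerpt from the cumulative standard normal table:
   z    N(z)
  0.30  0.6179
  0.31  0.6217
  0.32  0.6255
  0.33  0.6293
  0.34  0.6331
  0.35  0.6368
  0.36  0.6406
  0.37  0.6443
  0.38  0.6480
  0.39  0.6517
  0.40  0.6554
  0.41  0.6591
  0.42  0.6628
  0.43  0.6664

σ√T = 0.55 × 0.8660 = 0.4763
ln(S/K) + (r + σ²/2)T = ln(394/392) + (0.073 + 0.55²/2)·0.75 = 0.0051 + 0.1682 = 0.1733
d₁ = 0.1733 / 0.4763 = 0.3638 which rounds to 0.36
N(d₁) = N(0.36) = 0.6406
Δ_call = N(d₁) = 0.6406

0.6406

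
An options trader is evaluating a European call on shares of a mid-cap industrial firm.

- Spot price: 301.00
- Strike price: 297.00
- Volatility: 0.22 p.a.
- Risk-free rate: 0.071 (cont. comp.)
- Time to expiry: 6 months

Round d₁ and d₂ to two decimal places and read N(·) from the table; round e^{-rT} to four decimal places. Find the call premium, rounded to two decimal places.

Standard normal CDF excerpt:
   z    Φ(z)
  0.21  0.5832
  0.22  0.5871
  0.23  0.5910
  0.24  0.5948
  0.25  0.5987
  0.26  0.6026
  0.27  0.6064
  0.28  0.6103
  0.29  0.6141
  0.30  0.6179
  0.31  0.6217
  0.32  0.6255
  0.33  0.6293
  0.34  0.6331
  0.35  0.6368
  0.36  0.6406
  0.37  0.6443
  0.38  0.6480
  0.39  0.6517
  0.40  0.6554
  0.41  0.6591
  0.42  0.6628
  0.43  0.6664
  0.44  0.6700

25.67

σ√T = 0.22 × 0.7071 = 0.1556
d₁ = [ln(301/297) + (0.071 + 0.22²/2)·0.5] / 0.1556 = [0.0134 + 0.0476] / 0.1556 = 0.3920 → 0.39
d₂ = d₁ − σ√T = 0.3920 − 0.1556 = 0.2364 → 0.24
e^(−rT) = e^(−0.071·0.5) = 0.9651
N(d₁) = N(0.39) = 0.6517;  N(d₂) = N(0.24) = 0.5948
C = 301·0.6517 − 297·0.9651·0.5948 = 196.1617 − 170.4903 = 25.6714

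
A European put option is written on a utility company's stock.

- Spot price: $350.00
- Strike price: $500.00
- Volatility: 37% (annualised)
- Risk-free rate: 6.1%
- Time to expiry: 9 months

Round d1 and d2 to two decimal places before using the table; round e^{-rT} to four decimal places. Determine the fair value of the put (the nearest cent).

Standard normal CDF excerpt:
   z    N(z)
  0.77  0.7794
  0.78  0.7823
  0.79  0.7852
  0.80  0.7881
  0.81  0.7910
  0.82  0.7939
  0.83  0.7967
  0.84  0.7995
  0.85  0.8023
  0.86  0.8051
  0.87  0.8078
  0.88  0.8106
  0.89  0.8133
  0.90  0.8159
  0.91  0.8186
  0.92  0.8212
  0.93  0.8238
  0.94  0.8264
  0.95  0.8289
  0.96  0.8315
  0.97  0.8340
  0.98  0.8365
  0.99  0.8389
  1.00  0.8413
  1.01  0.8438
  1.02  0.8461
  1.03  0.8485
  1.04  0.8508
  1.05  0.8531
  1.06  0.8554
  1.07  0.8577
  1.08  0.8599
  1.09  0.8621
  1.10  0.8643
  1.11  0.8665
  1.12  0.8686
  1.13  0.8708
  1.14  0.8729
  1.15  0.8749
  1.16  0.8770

$139.09

σ√T = 0.37 × 0.8660 = 0.3204
ln(S/K) + (r + σ²/2)T = ln(350/500) + (0.061 + 0.37²/2)·0.75 = -0.3567 + 0.0971 = -0.2596
d₁ = -0.2596 / 0.3204 = -0.8101 ≈ -0.81
d₂ = d₁ − σ√T = -0.8101 − 0.3204 = -1.1306 ≈ -1.13
exp(−rT) = exp(−0.061·0.75) = 0.9553
N(−d₂) = N(1.13) = 0.8708;  N(−d₁) = N(0.81) = 0.7910
P = 500·0.9553·0.8708 − 350·0.7910 = 415.9376 − 276.8500 = 139.0876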